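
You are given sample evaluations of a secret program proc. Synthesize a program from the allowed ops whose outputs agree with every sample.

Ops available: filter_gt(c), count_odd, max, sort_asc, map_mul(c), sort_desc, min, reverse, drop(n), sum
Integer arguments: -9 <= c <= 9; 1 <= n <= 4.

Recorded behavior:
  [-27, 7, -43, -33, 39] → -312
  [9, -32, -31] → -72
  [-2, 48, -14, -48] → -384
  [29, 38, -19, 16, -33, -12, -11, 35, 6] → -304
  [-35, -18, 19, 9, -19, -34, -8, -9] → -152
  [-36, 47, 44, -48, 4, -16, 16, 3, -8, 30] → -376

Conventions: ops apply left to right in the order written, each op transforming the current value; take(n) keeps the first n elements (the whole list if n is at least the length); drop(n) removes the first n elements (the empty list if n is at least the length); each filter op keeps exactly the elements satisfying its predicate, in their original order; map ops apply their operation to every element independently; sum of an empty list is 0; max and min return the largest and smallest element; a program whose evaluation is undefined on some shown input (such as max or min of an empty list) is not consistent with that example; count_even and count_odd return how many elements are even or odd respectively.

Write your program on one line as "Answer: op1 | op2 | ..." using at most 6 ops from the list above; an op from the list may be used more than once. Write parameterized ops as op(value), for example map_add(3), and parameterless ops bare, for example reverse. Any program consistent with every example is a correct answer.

filter_gt(8) | sort_desc | map_mul(-1) | map_mul(8) | min

Check, running the answer program on each example:
  [-27, 7, -43, -33, 39] -> [39] -> [39] -> [-39] -> [-312] -> -312
  [9, -32, -31] -> [9] -> [9] -> [-9] -> [-72] -> -72
  [-2, 48, -14, -48] -> [48] -> [48] -> [-48] -> [-384] -> -384
  [29, 38, -19, 16, -33, -12, -11, 35, 6] -> [29, 38, 16, 35] -> [38, 35, 29, 16] -> [-38, -35, -29, -16] -> [-304, -280, -232, -128] -> -304
  [-35, -18, 19, 9, -19, -34, -8, -9] -> [19, 9] -> [19, 9] -> [-19, -9] -> [-152, -72] -> -152
  [-36, 47, 44, -48, 4, -16, 16, 3, -8, 30] -> [47, 44, 16, 30] -> [47, 44, 30, 16] -> [-47, -44, -30, -16] -> [-376, -352, -240, -128] -> -376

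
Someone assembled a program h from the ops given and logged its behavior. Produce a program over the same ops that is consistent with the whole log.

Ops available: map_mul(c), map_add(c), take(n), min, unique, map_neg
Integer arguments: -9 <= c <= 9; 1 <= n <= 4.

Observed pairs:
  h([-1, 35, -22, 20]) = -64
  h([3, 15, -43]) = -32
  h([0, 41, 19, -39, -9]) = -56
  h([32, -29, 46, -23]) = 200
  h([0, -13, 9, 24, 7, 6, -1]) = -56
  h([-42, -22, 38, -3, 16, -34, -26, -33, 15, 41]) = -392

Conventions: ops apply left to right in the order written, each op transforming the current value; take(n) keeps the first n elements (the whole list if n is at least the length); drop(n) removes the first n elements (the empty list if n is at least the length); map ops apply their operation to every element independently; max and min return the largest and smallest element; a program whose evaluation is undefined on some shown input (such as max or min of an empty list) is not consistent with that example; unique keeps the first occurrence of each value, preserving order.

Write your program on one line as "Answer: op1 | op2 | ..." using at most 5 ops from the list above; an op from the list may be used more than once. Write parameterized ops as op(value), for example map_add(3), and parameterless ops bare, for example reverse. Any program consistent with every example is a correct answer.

map_add(-7) | take(1) | map_mul(8) | min

Check, running the answer program on each example:
  [-1, 35, -22, 20] -> [-8, 28, -29, 13] -> [-8] -> [-64] -> -64
  [3, 15, -43] -> [-4, 8, -50] -> [-4] -> [-32] -> -32
  [0, 41, 19, -39, -9] -> [-7, 34, 12, -46, -16] -> [-7] -> [-56] -> -56
  [32, -29, 46, -23] -> [25, -36, 39, -30] -> [25] -> [200] -> 200
  [0, -13, 9, 24, 7, 6, -1] -> [-7, -20, 2, 17, 0, -1, -8] -> [-7] -> [-56] -> -56
  [-42, -22, 38, -3, 16, -34, -26, -33, 15, 41] -> [-49, -29, 31, -10, 9, -41, -33, -40, 8, 34] -> [-49] -> [-392] -> -392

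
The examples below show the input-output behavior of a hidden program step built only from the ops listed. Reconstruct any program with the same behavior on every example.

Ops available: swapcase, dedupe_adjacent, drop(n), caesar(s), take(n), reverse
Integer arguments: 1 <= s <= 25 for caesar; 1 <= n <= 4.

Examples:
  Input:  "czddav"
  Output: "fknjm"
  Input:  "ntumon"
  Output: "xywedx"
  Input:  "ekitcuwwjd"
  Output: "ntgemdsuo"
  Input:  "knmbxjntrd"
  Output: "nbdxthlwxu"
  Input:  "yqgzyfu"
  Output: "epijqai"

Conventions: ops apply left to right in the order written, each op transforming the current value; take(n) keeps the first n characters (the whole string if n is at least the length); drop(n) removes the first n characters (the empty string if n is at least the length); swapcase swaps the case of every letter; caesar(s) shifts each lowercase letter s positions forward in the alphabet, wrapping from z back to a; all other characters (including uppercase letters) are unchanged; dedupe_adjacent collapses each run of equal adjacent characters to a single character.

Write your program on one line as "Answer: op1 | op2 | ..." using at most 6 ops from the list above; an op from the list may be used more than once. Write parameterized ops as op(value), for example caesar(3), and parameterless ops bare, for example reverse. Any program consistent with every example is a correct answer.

caesar(5) | caesar(5) | reverse | swapcase | dedupe_adjacent | swapcase

Check, running the answer program on each example:
  "czddav" -> "heiifa" -> "mjnnkf" -> "fknnjm" -> "FKNNJM" -> "FKNJM" -> "fknjm"
  "ntumon" -> "syzrts" -> "xdewyx" -> "xywedx" -> "XYWEDX" -> "XYWEDX" -> "xywedx"
  "ekitcuwwjd" -> "jpnyhzbboi" -> "ousdmeggtn" -> "ntggemdsuo" -> "NTGGEMDSUO" -> "NTGEMDSUO" -> "ntgemdsuo"
  "knmbxjntrd" -> "psrgcosywi" -> "uxwlhtxdbn" -> "nbdxthlwxu" -> "NBDXTHLWXU" -> "NBDXTHLWXU" -> "nbdxthlwxu"
  "yqgzyfu" -> "dvledkz" -> "iaqjipe" -> "epijqai" -> "EPIJQAI" -> "EPIJQAI" -> "epijqai"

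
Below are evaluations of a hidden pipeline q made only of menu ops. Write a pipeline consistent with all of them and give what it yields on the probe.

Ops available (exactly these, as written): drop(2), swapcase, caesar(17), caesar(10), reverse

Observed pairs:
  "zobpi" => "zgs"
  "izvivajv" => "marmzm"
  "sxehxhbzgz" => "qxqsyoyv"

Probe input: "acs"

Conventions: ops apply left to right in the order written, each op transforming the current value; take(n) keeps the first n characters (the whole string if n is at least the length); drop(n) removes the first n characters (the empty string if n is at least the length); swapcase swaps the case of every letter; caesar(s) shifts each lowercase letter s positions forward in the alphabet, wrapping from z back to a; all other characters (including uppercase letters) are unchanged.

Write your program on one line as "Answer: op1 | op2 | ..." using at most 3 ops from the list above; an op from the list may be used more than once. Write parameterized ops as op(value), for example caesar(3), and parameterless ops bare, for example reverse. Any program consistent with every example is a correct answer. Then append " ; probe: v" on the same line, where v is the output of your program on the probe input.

drop(2) | caesar(17) | reverse ; probe: "j"

Check, running the answer program on each example:
  "zobpi" -> "bpi" -> "sgz" -> "zgs"
  "izvivajv" -> "vivajv" -> "mzmram" -> "marmzm"
  "sxehxhbzgz" -> "ehxhbzgz" -> "vyoysqxq" -> "qxqsyoyv"
  probe: "acs" -> "s" -> "j" -> "j"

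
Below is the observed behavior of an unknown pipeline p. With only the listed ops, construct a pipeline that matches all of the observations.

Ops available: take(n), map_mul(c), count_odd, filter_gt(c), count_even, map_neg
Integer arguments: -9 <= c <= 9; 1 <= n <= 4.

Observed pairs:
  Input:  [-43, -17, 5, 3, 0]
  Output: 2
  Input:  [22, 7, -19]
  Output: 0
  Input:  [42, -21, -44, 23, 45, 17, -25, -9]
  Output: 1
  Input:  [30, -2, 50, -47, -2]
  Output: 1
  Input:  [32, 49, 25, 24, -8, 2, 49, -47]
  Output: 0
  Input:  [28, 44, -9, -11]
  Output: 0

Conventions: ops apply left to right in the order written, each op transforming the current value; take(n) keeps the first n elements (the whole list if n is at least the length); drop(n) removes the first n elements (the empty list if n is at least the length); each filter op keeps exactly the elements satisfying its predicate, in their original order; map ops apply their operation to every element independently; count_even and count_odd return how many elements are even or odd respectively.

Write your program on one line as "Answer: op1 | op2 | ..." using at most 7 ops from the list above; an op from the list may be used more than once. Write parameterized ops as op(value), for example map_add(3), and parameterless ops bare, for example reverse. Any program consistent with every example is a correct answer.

take(2) | map_mul(-5) | map_mul(8) | filter_gt(-7) | map_neg | count_even

Check, running the answer program on each example:
  [-43, -17, 5, 3, 0] -> [-43, -17] -> [215, 85] -> [1720, 680] -> [1720, 680] -> [-1720, -680] -> 2
  [22, 7, -19] -> [22, 7] -> [-110, -35] -> [-880, -280] -> [] -> [] -> 0
  [42, -21, -44, 23, 45, 17, -25, -9] -> [42, -21] -> [-210, 105] -> [-1680, 840] -> [840] -> [-840] -> 1
  [30, -2, 50, -47, -2] -> [30, -2] -> [-150, 10] -> [-1200, 80] -> [80] -> [-80] -> 1
  [32, 49, 25, 24, -8, 2, 49, -47] -> [32, 49] -> [-160, -245] -> [-1280, -1960] -> [] -> [] -> 0
  [28, 44, -9, -11] -> [28, 44] -> [-140, -220] -> [-1120, -1760] -> [] -> [] -> 0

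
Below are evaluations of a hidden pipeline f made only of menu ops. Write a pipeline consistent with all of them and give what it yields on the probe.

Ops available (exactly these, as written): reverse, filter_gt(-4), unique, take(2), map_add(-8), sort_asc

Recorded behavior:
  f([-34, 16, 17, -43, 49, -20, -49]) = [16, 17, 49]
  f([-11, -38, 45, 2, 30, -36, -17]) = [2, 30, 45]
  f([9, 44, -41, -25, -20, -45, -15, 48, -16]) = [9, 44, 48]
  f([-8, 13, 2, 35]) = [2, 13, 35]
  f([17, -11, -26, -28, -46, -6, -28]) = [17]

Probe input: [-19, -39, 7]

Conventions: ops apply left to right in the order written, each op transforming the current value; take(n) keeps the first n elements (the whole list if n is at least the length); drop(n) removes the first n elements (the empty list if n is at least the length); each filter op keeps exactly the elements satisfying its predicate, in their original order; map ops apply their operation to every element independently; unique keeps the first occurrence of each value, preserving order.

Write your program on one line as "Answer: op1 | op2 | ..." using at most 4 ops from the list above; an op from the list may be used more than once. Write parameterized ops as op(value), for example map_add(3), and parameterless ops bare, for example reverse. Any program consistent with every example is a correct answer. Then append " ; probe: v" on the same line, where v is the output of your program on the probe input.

unique | filter_gt(-4) | sort_asc ; probe: [7]

Check, running the answer program on each example:
  [-34, 16, 17, -43, 49, -20, -49] -> [-34, 16, 17, -43, 49, -20, -49] -> [16, 17, 49] -> [16, 17, 49]
  [-11, -38, 45, 2, 30, -36, -17] -> [-11, -38, 45, 2, 30, -36, -17] -> [45, 2, 30] -> [2, 30, 45]
  [9, 44, -41, -25, -20, -45, -15, 48, -16] -> [9, 44, -41, -25, -20, -45, -15, 48, -16] -> [9, 44, 48] -> [9, 44, 48]
  [-8, 13, 2, 35] -> [-8, 13, 2, 35] -> [13, 2, 35] -> [2, 13, 35]
  [17, -11, -26, -28, -46, -6, -28] -> [17, -11, -26, -28, -46, -6] -> [17] -> [17]
  probe: [-19, -39, 7] -> [-19, -39, 7] -> [7] -> [7]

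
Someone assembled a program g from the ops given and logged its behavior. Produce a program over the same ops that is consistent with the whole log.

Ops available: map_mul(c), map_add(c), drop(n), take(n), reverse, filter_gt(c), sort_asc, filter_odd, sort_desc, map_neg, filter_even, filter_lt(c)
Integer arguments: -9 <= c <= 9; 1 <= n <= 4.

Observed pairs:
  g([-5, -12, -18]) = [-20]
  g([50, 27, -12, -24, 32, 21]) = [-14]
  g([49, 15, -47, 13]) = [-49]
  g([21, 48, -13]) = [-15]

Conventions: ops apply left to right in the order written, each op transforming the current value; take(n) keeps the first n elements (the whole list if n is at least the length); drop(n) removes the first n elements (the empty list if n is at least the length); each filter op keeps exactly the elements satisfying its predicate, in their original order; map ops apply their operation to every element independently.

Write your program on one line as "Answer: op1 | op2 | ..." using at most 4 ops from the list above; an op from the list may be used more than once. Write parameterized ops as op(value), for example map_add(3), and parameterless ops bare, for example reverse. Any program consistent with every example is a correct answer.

take(3) | drop(2) | map_add(-2)

Check, running the answer program on each example:
  [-5, -12, -18] -> [-5, -12, -18] -> [-18] -> [-20]
  [50, 27, -12, -24, 32, 21] -> [50, 27, -12] -> [-12] -> [-14]
  [49, 15, -47, 13] -> [49, 15, -47] -> [-47] -> [-49]
  [21, 48, -13] -> [21, 48, -13] -> [-13] -> [-15]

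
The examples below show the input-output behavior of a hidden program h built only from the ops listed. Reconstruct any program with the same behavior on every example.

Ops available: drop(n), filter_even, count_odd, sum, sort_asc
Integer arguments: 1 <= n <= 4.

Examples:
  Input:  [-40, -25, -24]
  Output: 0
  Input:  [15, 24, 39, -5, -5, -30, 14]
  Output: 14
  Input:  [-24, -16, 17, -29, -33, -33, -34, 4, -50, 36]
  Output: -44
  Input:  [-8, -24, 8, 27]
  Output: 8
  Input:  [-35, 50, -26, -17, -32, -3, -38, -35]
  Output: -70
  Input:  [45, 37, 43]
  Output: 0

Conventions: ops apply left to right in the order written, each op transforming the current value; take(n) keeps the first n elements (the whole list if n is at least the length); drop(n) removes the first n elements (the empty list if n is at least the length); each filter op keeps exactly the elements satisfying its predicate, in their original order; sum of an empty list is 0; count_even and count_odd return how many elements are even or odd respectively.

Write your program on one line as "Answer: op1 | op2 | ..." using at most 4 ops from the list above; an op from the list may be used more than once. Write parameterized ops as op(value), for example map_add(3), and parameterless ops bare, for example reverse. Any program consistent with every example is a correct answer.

filter_even | drop(2) | sum

Check, running the answer program on each example:
  [-40, -25, -24] -> [-40, -24] -> [] -> 0
  [15, 24, 39, -5, -5, -30, 14] -> [24, -30, 14] -> [14] -> 14
  [-24, -16, 17, -29, -33, -33, -34, 4, -50, 36] -> [-24, -16, -34, 4, -50, 36] -> [-34, 4, -50, 36] -> -44
  [-8, -24, 8, 27] -> [-8, -24, 8] -> [8] -> 8
  [-35, 50, -26, -17, -32, -3, -38, -35] -> [50, -26, -32, -38] -> [-32, -38] -> -70
  [45, 37, 43] -> [] -> [] -> 0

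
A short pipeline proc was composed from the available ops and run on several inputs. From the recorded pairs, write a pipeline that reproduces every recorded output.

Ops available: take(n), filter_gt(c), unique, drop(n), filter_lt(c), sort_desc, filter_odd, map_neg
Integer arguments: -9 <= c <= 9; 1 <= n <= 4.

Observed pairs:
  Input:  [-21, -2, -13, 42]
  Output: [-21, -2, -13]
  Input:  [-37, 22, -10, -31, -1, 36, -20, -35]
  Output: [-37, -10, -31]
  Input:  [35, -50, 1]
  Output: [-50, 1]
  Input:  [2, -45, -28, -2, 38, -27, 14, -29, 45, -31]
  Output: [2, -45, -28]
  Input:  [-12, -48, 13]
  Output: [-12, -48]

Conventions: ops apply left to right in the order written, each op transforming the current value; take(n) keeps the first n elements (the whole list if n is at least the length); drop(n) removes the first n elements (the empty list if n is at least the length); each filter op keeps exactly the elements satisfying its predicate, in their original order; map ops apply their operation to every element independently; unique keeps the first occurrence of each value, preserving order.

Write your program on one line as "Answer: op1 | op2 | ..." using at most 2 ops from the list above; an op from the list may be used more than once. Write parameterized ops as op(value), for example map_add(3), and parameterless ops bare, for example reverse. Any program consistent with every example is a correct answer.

filter_lt(8) | take(3)

Check, running the answer program on each example:
  [-21, -2, -13, 42] -> [-21, -2, -13] -> [-21, -2, -13]
  [-37, 22, -10, -31, -1, 36, -20, -35] -> [-37, -10, -31, -1, -20, -35] -> [-37, -10, -31]
  [35, -50, 1] -> [-50, 1] -> [-50, 1]
  [2, -45, -28, -2, 38, -27, 14, -29, 45, -31] -> [2, -45, -28, -2, -27, -29, -31] -> [2, -45, -28]
  [-12, -48, 13] -> [-12, -48] -> [-12, -48]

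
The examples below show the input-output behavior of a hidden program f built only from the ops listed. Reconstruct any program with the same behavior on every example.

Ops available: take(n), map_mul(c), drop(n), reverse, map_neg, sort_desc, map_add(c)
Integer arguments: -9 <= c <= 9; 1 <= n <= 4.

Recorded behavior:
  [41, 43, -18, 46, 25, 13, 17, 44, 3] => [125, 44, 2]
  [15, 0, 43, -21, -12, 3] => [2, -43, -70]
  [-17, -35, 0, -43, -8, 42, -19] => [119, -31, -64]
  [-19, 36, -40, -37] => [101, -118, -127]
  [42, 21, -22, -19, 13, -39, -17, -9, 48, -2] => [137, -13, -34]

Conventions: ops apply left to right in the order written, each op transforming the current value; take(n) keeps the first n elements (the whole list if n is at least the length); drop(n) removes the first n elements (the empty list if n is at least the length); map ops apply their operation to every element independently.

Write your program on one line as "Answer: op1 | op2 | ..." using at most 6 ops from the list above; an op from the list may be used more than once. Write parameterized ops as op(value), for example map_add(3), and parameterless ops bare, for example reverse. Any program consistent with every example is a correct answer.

map_mul(3) | map_add(-7) | reverse | take(3) | sort_desc

Check, running the answer program on each example:
  [41, 43, -18, 46, 25, 13, 17, 44, 3] -> [123, 129, -54, 138, 75, 39, 51, 132, 9] -> [116, 122, -61, 131, 68, 32, 44, 125, 2] -> [2, 125, 44, 32, 68, 131, -61, 122, 116] -> [2, 125, 44] -> [125, 44, 2]
  [15, 0, 43, -21, -12, 3] -> [45, 0, 129, -63, -36, 9] -> [38, -7, 122, -70, -43, 2] -> [2, -43, -70, 122, -7, 38] -> [2, -43, -70] -> [2, -43, -70]
  [-17, -35, 0, -43, -8, 42, -19] -> [-51, -105, 0, -129, -24, 126, -57] -> [-58, -112, -7, -136, -31, 119, -64] -> [-64, 119, -31, -136, -7, -112, -58] -> [-64, 119, -31] -> [119, -31, -64]
  [-19, 36, -40, -37] -> [-57, 108, -120, -111] -> [-64, 101, -127, -118] -> [-118, -127, 101, -64] -> [-118, -127, 101] -> [101, -118, -127]
  [42, 21, -22, -19, 13, -39, -17, -9, 48, -2] -> [126, 63, -66, -57, 39, -117, -51, -27, 144, -6] -> [119, 56, -73, -64, 32, -124, -58, -34, 137, -13] -> [-13, 137, -34, -58, -124, 32, -64, -73, 56, 119] -> [-13, 137, -34] -> [137, -13, -34]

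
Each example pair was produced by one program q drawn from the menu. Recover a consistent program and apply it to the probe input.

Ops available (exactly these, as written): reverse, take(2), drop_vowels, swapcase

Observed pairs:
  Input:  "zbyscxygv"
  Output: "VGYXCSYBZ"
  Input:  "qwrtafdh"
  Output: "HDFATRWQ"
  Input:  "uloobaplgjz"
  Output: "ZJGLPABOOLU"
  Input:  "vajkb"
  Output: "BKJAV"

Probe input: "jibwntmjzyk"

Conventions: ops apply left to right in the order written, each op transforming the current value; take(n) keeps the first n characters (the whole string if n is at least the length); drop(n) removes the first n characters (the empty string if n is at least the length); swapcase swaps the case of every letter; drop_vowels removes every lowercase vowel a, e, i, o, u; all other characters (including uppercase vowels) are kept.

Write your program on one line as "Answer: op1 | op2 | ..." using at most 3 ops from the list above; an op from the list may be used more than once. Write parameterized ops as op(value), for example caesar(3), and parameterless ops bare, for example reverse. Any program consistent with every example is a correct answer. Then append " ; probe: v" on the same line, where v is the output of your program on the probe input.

swapcase | reverse ; probe: "KYZJMTNWBIJ"

Check, running the answer program on each example:
  "zbyscxygv" -> "ZBYSCXYGV" -> "VGYXCSYBZ"
  "qwrtafdh" -> "QWRTAFDH" -> "HDFATRWQ"
  "uloobaplgjz" -> "ULOOBAPLGJZ" -> "ZJGLPABOOLU"
  "vajkb" -> "VAJKB" -> "BKJAV"
  probe: "jibwntmjzyk" -> "JIBWNTMJZYK" -> "KYZJMTNWBIJ"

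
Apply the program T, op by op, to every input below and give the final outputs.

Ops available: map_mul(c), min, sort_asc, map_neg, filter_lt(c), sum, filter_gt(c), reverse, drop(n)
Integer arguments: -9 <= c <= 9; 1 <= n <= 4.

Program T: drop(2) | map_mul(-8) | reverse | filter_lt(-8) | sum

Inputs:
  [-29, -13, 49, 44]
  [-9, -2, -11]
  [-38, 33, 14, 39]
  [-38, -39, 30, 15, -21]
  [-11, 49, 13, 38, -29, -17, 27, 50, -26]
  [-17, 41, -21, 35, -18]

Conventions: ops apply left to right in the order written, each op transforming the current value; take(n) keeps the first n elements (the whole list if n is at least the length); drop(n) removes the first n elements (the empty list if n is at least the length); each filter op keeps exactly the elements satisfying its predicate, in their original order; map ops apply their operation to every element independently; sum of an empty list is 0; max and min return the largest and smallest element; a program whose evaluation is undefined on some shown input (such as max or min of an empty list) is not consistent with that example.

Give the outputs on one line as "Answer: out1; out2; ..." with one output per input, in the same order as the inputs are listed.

-744; 0; -424; -360; -1024; -280

Execution, op by op:
  [-29, -13, 49, 44] -> [49, 44] -> [-392, -352] -> [-352, -392] -> [-352, -392] -> -744
  [-9, -2, -11] -> [-11] -> [88] -> [88] -> [] -> 0
  [-38, 33, 14, 39] -> [14, 39] -> [-112, -312] -> [-312, -112] -> [-312, -112] -> -424
  [-38, -39, 30, 15, -21] -> [30, 15, -21] -> [-240, -120, 168] -> [168, -120, -240] -> [-120, -240] -> -360
  [-11, 49, 13, 38, -29, -17, 27, 50, -26] -> [13, 38, -29, -17, 27, 50, -26] -> [-104, -304, 232, 136, -216, -400, 208] -> [208, -400, -216, 136, 232, -304, -104] -> [-400, -216, -304, -104] -> -1024
  [-17, 41, -21, 35, -18] -> [-21, 35, -18] -> [168, -280, 144] -> [144, -280, 168] -> [-280] -> -280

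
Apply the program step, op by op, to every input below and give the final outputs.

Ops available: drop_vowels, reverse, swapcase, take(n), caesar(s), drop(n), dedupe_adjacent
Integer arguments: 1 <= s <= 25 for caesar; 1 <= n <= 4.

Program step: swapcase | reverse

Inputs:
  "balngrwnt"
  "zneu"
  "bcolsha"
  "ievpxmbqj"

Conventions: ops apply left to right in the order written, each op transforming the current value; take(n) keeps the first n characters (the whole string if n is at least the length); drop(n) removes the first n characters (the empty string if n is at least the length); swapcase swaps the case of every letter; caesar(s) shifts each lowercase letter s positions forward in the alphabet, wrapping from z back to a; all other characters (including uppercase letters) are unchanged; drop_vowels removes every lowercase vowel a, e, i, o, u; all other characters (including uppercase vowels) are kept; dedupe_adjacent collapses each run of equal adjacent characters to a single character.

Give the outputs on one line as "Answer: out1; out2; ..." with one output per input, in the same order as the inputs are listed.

Execution, op by op:
  "balngrwnt" -> "BALNGRWNT" -> "TNWRGNLAB"
  "zneu" -> "ZNEU" -> "UENZ"
  "bcolsha" -> "BCOLSHA" -> "AHSLOCB"
  "ievpxmbqj" -> "IEVPXMBQJ" -> "JQBMXPVEI"

"TNWRGNLAB"; "UENZ"; "AHSLOCB"; "JQBMXPVEI"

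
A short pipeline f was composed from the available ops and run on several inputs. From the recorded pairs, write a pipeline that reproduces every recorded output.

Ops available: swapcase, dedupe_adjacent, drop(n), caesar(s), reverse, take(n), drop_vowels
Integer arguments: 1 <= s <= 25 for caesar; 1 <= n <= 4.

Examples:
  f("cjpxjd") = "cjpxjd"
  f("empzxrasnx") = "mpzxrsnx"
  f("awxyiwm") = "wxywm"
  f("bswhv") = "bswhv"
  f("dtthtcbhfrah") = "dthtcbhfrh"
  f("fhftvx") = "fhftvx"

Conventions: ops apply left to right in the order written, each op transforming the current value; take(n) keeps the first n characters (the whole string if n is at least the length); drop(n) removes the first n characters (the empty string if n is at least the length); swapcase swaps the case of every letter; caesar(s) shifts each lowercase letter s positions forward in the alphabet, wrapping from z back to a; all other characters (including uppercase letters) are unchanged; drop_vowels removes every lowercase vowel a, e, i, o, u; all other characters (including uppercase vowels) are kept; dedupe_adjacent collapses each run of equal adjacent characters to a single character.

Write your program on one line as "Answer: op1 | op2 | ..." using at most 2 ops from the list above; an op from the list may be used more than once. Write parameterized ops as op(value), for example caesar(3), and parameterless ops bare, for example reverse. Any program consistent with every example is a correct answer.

drop_vowels | dedupe_adjacent

Check, running the answer program on each example:
  "cjpxjd" -> "cjpxjd" -> "cjpxjd"
  "empzxrasnx" -> "mpzxrsnx" -> "mpzxrsnx"
  "awxyiwm" -> "wxywm" -> "wxywm"
  "bswhv" -> "bswhv" -> "bswhv"
  "dtthtcbhfrah" -> "dtthtcbhfrh" -> "dthtcbhfrh"
  "fhftvx" -> "fhftvx" -> "fhftvx"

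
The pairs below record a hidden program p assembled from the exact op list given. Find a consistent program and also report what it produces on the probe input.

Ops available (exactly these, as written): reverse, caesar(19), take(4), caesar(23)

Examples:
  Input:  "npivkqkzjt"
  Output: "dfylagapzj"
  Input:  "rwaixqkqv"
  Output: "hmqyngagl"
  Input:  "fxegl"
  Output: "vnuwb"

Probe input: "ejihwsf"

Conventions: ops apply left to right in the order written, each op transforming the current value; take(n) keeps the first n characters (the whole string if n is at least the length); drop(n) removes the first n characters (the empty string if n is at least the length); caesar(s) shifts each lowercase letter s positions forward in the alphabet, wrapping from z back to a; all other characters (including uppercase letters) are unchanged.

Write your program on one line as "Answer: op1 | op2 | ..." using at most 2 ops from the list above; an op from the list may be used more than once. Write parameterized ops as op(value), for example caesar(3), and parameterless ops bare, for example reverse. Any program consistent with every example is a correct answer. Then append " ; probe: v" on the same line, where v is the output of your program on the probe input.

caesar(19) | caesar(23) ; probe: "uzyxmiv"

Check, running the answer program on each example:
  "npivkqkzjt" -> "gibodjdscm" -> "dfylagapzj"
  "rwaixqkqv" -> "kptbqjdjo" -> "hmqyngagl"
  "fxegl" -> "yqxze" -> "vnuwb"
  probe: "ejihwsf" -> "xcbaply" -> "uzyxmiv"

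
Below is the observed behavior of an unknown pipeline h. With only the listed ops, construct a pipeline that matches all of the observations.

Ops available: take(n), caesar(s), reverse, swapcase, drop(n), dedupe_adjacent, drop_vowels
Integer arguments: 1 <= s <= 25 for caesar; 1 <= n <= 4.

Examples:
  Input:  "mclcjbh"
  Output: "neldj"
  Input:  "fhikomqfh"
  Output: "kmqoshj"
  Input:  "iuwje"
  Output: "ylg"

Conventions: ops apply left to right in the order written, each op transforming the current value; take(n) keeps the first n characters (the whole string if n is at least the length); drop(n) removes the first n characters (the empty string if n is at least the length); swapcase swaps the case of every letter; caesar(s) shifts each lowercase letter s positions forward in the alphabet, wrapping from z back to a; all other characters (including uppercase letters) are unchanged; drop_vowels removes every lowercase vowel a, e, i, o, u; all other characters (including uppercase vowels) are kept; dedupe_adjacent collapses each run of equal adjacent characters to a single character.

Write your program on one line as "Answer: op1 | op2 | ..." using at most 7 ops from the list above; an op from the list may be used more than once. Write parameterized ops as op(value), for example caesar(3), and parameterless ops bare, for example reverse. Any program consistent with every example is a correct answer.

reverse | caesar(1) | reverse | caesar(5) | drop(2) | caesar(22)

Check, running the answer program on each example:
  "mclcjbh" -> "hbjclcm" -> "ickdmdn" -> "ndmdkci" -> "siriphn" -> "riphn" -> "neldj"
  "fhikomqfh" -> "hfqmokihf" -> "igrnpljig" -> "gijlpnrgi" -> "lnoquswln" -> "oquswln" -> "kmqoshj"
  "iuwje" -> "ejwui" -> "fkxvj" -> "jvxkf" -> "oacpk" -> "cpk" -> "ylg"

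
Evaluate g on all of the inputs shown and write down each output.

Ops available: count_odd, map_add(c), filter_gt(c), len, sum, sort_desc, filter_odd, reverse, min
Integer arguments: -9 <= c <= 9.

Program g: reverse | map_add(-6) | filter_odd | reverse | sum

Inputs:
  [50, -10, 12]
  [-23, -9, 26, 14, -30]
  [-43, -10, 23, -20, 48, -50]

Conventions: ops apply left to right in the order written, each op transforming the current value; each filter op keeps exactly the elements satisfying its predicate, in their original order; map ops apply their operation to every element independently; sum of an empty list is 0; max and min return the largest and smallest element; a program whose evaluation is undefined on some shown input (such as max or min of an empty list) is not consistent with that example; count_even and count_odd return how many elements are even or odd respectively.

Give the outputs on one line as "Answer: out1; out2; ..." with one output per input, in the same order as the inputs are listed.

0; -44; -32

Execution, op by op:
  [50, -10, 12] -> [12, -10, 50] -> [6, -16, 44] -> [] -> [] -> 0
  [-23, -9, 26, 14, -30] -> [-30, 14, 26, -9, -23] -> [-36, 8, 20, -15, -29] -> [-15, -29] -> [-29, -15] -> -44
  [-43, -10, 23, -20, 48, -50] -> [-50, 48, -20, 23, -10, -43] -> [-56, 42, -26, 17, -16, -49] -> [17, -49] -> [-49, 17] -> -32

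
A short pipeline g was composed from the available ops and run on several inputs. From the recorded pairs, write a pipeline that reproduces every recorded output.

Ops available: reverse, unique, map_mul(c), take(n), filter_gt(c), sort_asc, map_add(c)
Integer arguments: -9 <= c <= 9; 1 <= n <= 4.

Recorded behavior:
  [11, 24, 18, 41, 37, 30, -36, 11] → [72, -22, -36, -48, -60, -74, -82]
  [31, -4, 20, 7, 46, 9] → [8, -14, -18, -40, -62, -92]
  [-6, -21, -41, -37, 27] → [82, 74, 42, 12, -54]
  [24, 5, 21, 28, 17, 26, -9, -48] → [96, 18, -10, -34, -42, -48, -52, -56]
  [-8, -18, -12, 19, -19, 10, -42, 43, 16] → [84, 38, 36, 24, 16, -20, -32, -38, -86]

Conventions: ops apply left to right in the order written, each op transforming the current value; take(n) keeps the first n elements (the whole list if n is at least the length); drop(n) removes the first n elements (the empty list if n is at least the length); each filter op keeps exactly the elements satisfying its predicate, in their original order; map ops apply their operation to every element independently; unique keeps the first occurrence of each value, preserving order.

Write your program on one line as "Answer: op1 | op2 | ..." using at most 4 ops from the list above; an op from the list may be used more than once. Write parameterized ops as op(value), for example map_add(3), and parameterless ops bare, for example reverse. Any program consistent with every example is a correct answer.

map_mul(-2) | sort_asc | unique | reverse

Check, running the answer program on each example:
  [11, 24, 18, 41, 37, 30, -36, 11] -> [-22, -48, -36, -82, -74, -60, 72, -22] -> [-82, -74, -60, -48, -36, -22, -22, 72] -> [-82, -74, -60, -48, -36, -22, 72] -> [72, -22, -36, -48, -60, -74, -82]
  [31, -4, 20, 7, 46, 9] -> [-62, 8, -40, -14, -92, -18] -> [-92, -62, -40, -18, -14, 8] -> [-92, -62, -40, -18, -14, 8] -> [8, -14, -18, -40, -62, -92]
  [-6, -21, -41, -37, 27] -> [12, 42, 82, 74, -54] -> [-54, 12, 42, 74, 82] -> [-54, 12, 42, 74, 82] -> [82, 74, 42, 12, -54]
  [24, 5, 21, 28, 17, 26, -9, -48] -> [-48, -10, -42, -56, -34, -52, 18, 96] -> [-56, -52, -48, -42, -34, -10, 18, 96] -> [-56, -52, -48, -42, -34, -10, 18, 96] -> [96, 18, -10, -34, -42, -48, -52, -56]
  [-8, -18, -12, 19, -19, 10, -42, 43, 16] -> [16, 36, 24, -38, 38, -20, 84, -86, -32] -> [-86, -38, -32, -20, 16, 24, 36, 38, 84] -> [-86, -38, -32, -20, 16, 24, 36, 38, 84] -> [84, 38, 36, 24, 16, -20, -32, -38, -86]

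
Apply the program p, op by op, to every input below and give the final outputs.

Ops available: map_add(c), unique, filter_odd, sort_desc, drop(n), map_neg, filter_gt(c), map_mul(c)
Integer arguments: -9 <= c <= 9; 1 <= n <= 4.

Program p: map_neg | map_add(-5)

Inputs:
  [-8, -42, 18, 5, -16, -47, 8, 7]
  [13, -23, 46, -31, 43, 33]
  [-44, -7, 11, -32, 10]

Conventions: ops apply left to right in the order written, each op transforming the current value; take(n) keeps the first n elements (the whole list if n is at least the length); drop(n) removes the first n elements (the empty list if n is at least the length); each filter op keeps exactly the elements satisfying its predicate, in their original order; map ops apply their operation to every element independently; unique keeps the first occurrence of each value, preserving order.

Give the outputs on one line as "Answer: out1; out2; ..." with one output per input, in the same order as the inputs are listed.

Execution, op by op:
  [-8, -42, 18, 5, -16, -47, 8, 7] -> [8, 42, -18, -5, 16, 47, -8, -7] -> [3, 37, -23, -10, 11, 42, -13, -12]
  [13, -23, 46, -31, 43, 33] -> [-13, 23, -46, 31, -43, -33] -> [-18, 18, -51, 26, -48, -38]
  [-44, -7, 11, -32, 10] -> [44, 7, -11, 32, -10] -> [39, 2, -16, 27, -15]

[3, 37, -23, -10, 11, 42, -13, -12]; [-18, 18, -51, 26, -48, -38]; [39, 2, -16, 27, -15]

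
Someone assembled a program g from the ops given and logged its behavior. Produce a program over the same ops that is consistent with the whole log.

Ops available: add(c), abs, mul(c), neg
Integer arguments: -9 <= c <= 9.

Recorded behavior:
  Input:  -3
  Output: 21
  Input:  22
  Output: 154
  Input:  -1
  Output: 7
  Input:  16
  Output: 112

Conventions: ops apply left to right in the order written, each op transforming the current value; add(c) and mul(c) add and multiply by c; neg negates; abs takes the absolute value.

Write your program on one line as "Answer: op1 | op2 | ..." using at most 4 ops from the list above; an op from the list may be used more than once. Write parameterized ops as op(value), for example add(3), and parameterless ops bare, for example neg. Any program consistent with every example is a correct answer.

abs | mul(-7) | neg

Check, running the answer program on each example:
  -3 -> 3 -> -21 -> 21
  22 -> 22 -> -154 -> 154
  -1 -> 1 -> -7 -> 7
  16 -> 16 -> -112 -> 112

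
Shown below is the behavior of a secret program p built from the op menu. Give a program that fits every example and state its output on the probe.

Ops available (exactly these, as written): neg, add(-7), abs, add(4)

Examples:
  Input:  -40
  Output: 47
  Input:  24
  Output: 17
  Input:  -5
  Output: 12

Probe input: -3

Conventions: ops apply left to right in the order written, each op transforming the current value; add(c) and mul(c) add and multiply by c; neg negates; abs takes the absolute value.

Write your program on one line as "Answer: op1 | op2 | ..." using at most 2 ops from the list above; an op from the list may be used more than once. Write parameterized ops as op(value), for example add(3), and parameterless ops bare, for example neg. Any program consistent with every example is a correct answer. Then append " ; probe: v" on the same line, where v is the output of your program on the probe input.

add(-7) | abs ; probe: 10

Check, running the answer program on each example:
  -40 -> -47 -> 47
  24 -> 17 -> 17
  -5 -> -12 -> 12
  probe: -3 -> -10 -> 10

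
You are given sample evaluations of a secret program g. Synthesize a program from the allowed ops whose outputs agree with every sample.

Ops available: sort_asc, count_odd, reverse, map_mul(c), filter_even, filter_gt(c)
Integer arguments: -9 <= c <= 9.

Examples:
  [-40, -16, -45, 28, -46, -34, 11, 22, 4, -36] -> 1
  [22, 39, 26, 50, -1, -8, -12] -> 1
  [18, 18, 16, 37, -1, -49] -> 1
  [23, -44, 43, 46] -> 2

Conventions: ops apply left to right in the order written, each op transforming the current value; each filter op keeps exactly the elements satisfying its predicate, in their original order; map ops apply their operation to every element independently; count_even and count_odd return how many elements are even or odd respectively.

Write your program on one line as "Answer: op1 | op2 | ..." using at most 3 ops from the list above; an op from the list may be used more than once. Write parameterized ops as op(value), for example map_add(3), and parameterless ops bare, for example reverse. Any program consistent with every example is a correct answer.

filter_gt(-1) | sort_asc | count_odd

Check, running the answer program on each example:
  [-40, -16, -45, 28, -46, -34, 11, 22, 4, -36] -> [28, 11, 22, 4] -> [4, 11, 22, 28] -> 1
  [22, 39, 26, 50, -1, -8, -12] -> [22, 39, 26, 50] -> [22, 26, 39, 50] -> 1
  [18, 18, 16, 37, -1, -49] -> [18, 18, 16, 37] -> [16, 18, 18, 37] -> 1
  [23, -44, 43, 46] -> [23, 43, 46] -> [23, 43, 46] -> 2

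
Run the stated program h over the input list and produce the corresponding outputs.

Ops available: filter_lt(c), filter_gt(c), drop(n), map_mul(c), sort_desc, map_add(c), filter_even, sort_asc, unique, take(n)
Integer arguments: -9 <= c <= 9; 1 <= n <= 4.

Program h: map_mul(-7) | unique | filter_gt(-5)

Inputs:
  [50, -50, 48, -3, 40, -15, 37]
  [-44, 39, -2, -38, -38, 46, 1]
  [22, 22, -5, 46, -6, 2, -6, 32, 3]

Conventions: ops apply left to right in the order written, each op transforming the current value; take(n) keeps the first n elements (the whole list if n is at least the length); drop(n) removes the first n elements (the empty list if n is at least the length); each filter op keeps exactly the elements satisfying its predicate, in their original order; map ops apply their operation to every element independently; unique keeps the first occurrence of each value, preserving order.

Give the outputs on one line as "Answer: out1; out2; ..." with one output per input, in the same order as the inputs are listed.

Execution, op by op:
  [50, -50, 48, -3, 40, -15, 37] -> [-350, 350, -336, 21, -280, 105, -259] -> [-350, 350, -336, 21, -280, 105, -259] -> [350, 21, 105]
  [-44, 39, -2, -38, -38, 46, 1] -> [308, -273, 14, 266, 266, -322, -7] -> [308, -273, 14, 266, -322, -7] -> [308, 14, 266]
  [22, 22, -5, 46, -6, 2, -6, 32, 3] -> [-154, -154, 35, -322, 42, -14, 42, -224, -21] -> [-154, 35, -322, 42, -14, -224, -21] -> [35, 42]

[350, 21, 105]; [308, 14, 266]; [35, 42]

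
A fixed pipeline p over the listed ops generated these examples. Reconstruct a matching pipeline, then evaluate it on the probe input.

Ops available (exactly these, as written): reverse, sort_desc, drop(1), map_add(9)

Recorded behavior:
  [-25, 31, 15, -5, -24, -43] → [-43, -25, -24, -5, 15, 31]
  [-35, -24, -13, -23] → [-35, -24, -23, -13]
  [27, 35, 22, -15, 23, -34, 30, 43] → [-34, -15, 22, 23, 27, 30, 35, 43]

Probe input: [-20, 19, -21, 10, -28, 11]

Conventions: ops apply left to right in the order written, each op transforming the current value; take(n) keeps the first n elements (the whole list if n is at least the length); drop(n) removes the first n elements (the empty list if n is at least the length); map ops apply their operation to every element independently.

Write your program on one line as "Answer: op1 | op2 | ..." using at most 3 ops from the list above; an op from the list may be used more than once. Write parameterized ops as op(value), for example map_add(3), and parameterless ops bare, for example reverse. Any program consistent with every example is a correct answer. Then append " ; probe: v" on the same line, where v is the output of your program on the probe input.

sort_desc | reverse ; probe: [-28, -21, -20, 10, 11, 19]

Check, running the answer program on each example:
  [-25, 31, 15, -5, -24, -43] -> [31, 15, -5, -24, -25, -43] -> [-43, -25, -24, -5, 15, 31]
  [-35, -24, -13, -23] -> [-13, -23, -24, -35] -> [-35, -24, -23, -13]
  [27, 35, 22, -15, 23, -34, 30, 43] -> [43, 35, 30, 27, 23, 22, -15, -34] -> [-34, -15, 22, 23, 27, 30, 35, 43]
  probe: [-20, 19, -21, 10, -28, 11] -> [19, 11, 10, -20, -21, -28] -> [-28, -21, -20, 10, 11, 19]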